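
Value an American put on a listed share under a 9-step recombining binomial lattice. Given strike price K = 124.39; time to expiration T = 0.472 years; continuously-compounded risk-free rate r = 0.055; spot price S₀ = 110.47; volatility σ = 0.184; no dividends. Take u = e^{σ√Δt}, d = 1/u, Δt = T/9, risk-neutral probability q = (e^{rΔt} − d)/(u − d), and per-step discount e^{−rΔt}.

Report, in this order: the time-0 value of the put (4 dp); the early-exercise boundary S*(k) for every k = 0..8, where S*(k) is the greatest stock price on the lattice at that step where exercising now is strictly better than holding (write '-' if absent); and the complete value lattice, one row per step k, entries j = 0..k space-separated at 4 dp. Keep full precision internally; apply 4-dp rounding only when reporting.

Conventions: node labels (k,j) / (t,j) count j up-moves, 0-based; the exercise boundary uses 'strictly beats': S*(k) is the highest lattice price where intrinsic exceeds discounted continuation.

Δt=0.05244, u=1.04304, d=0.95874, q=0.52373, disc=e^(-rΔt)=0.99712
k=9 terminal: V=max(K-S,0) → 48.7861 42.1384 34.9062 27.0381 18.4782 9.1656 0.0000 0.0000 0.0000 0.0000
k=8: j=0 S=78.8577 intr=45.5323 cont=45.1740 V=45.5323[EX]; j=1 S=85.7915 intr=38.5985 cont=38.2402 V=38.5985[EX]; j=2 S=93.3349 intr=31.0551 cont=30.6968 V=31.0551[EX]; j=3 S=101.5417 intr=22.8483 cont=22.4901 V=22.8483[EX]; j=4 S=110.4700 intr=13.9200 cont=13.5617 V=13.9200[EX]; j=5 S=120.1834 intr=4.2066 cont=4.3527 V=4.3527[hold]; j=6 S=130.7508 intr=0.0000 cont=0.0000 V=0.0000[hold]; j=7 S=142.2475 intr=0.0000 cont=0.0000 V=0.0000[hold]; j=8 S=154.7550 intr=0.0000 cont=0.0000 V=0.0000[hold]  S*(8)=110.4700
k=7: j=0 S=82.2516 intr=42.1384 cont=41.7802 V=42.1384[EX]; j=1 S=89.4838 intr=34.9062 cont=34.5480 V=34.9062[EX]; j=2 S=97.3519 intr=27.0381 cont=26.6799 V=27.0381[EX]; j=3 S=105.9118 intr=18.4782 cont=18.1199 V=18.4782[EX]; j=4 S=115.2244 intr=9.1656 cont=8.8836 V=9.1656[EX]; j=5 S=125.3558 intr=0.0000 cont=2.0671 V=2.0671[hold]; j=6 S=136.3781 intr=0.0000 cont=0.0000 V=0.0000[hold]; j=7 S=148.3695 intr=0.0000 cont=0.0000 V=0.0000[hold]  S*(7)=115.2244
k=6: j=0 S=85.7915 intr=38.5985 cont=38.2402 V=38.5985[EX]; j=1 S=93.3349 intr=31.0551 cont=30.6968 V=31.0551[EX]; j=2 S=101.5417 intr=22.8483 cont=22.4901 V=22.8483[EX]; j=3 S=110.4700 intr=13.9200 cont=13.5617 V=13.9200[EX]; j=4 S=120.1834 intr=4.2066 cont=5.4322 V=5.4322[hold]; j=5 S=130.7508 intr=0.0000 cont=0.9816 V=0.9816[hold]; j=6 S=142.2475 intr=0.0000 cont=0.0000 V=0.0000[hold]  S*(6)=110.4700
k=5: j=0 S=89.4838 intr=34.9062 cont=34.5480 V=34.9062[EX]; j=1 S=97.3519 intr=27.0381 cont=26.6799 V=27.0381[EX]; j=2 S=105.9118 intr=18.4782 cont=18.1199 V=18.4782[EX]; j=3 S=115.2244 intr=9.1656 cont=9.4474 V=9.4474[hold]; j=4 S=125.3558 intr=0.0000 cont=3.0924 V=3.0924[hold]; j=5 S=136.3781 intr=0.0000 cont=0.4662 V=0.4662[hold]  S*(5)=105.9118
k=4: j=0 S=93.3349 intr=31.0551 cont=30.6968 V=31.0551[EX]; j=1 S=101.5417 intr=22.8483 cont=22.4901 V=22.8483[EX]; j=2 S=110.4700 intr=13.9200 cont=13.7089 V=13.9200[EX]; j=3 S=120.1834 intr=4.2066 cont=6.1014 V=6.1014[hold]; j=4 S=130.7508 intr=0.0000 cont=1.7120 V=1.7120[hold]  S*(4)=110.4700
k=3: j=0 S=97.3519 intr=27.0381 cont=26.6799 V=27.0381[EX]; j=1 S=105.9118 intr=18.4782 cont=18.1199 V=18.4782[EX]; j=2 S=115.2244 intr=9.1656 cont=9.7968 V=9.7968[hold]; j=3 S=125.3558 intr=0.0000 cont=3.7916 V=3.7916[hold]  S*(3)=105.9118
k=2: j=0 S=101.5417 intr=22.8483 cont=22.4901 V=22.8483[EX]; j=1 S=110.4700 intr=13.9200 cont=13.8914 V=13.9200[EX]; j=2 S=120.1834 intr=4.2066 cont=6.6325 V=6.6325[hold]  S*(2)=110.4700
k=1: j=0 S=105.9118 intr=18.4782 cont=18.1199 V=18.4782[EX]; j=1 S=115.2244 intr=9.1656 cont=10.0742 V=10.0742[hold]  S*(1)=105.9118
k=0: j=0 S=110.4700 intr=13.9200 cont=14.0362 V=14.0362[hold]  S*(0)=-

price = 14.0362
boundary = - 105.9118 110.4700 105.9118 110.4700 105.9118 110.4700 115.2244 110.4700
tree:
14.0362
18.4782 10.0742
22.8483 13.9200 6.6325
27.0381 18.4782 9.7968 3.7916
31.0551 22.8483 13.9200 6.1014 1.7120
34.9062 27.0381 18.4782 9.4474 3.0924 0.4662
38.5985 31.0551 22.8483 13.9200 5.4322 0.9816 0.0000
42.1384 34.9062 27.0381 18.4782 9.1656 2.0671 0.0000 0.0000
45.5323 38.5985 31.0551 22.8483 13.9200 4.3527 0.0000 0.0000 0.0000
48.7861 42.1384 34.9062 27.0381 18.4782 9.1656 0.0000 0.0000 0.0000 0.0000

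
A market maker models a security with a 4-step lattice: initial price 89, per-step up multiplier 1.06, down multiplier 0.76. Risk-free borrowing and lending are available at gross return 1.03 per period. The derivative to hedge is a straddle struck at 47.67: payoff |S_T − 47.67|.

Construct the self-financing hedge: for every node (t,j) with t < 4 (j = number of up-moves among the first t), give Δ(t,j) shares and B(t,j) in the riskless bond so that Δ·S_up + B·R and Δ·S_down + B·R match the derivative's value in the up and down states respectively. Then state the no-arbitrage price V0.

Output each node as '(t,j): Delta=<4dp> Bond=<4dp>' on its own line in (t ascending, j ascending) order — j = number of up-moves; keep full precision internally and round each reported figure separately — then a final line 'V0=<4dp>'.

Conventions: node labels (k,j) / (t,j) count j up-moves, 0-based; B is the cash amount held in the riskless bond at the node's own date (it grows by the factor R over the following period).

(0,0): Delta=0.9876 Bond=-41.2088
(1,0): Delta=0.8845 Bond=-35.4688
(1,1): Delta=0.9958 Bond=-43.2202
(2,0): Delta=0.1434 Bond=1.5633
(2,1): Delta=0.9435 Bond=-40.7657
(2,2): Delta=1.0000 Bond=-44.9335
(3,0): Delta=-1.0000 Bond=46.2816
(3,1): Delta=0.2345 Bond=-3.3532
(3,2): Delta=1.0000 Bond=-46.2816
(3,3): Delta=1.0000 Bond=-46.2816
V0=46.6890

Under the risk-neutral measure, an up-move has probability p* = (R−d)/(u−d) = 0.9000 and values discount at R = 1.03.
Payoffs at expiry: V(4,0)=17.9777, V(4,1)=6.2570, V(4,2)=10.0902, V(4,3)=32.8903, V(4,4)=64.6904
  t=3,j=0: stock 39.0689 → up 41.4130 (V=6.2570), down 29.6923 (V=17.9777). Price 7.2127; hedge Δ=-1.0000, bond B=46.2816.
  t=3,j=1: stock 54.4908 → up 57.7602 (V=10.0902), down 41.4130 (V=6.2570). Price 9.4242; hedge Δ=0.2345, bond B=-3.3532.
  t=3,j=2: stock 76.0003 → up 80.5603 (V=32.8903), down 57.7602 (V=10.0902). Price 29.7188; hedge Δ=1.0000, bond B=-46.2816.
  t=3,j=3: stock 106.0004 → up 112.3604 (V=64.6904), down 80.5603 (V=32.8903). Price 59.7189; hedge Δ=1.0000, bond B=-46.2816.
  t=2,j=0: stock 51.4064 → up 54.4908 (V=9.4242), down 39.0689 (V=7.2127). Price 8.9350; hedge Δ=0.1434, bond B=1.5633.
  t=2,j=1: stock 71.6984 → up 76.0003 (V=29.7188), down 54.4908 (V=9.4242). Price 26.8828; hedge Δ=0.9435, bond B=-40.7657.
  t=2,j=2: stock 100.0004 → up 106.0004 (V=59.7189), down 76.0003 (V=29.7188). Price 55.0669; hedge Δ=1.0000, bond B=-44.9335.
  t=1,j=0: stock 67.6400 → up 71.6984 (V=26.8828), down 51.4064 (V=8.9350). Price 24.3573; hedge Δ=0.8845, bond B=-35.4688.
  t=1,j=1: stock 94.3400 → up 100.0004 (V=55.0669), down 71.6984 (V=26.8828). Price 50.7266; hedge Δ=0.9958, bond B=-43.2202.
  t=0,j=0: stock 89.0000 → up 94.3400 (V=50.7266), down 67.6400 (V=24.3573). Price 46.6890; hedge Δ=0.9876, bond B=-41.2088.
As a check, the time-0 holding Δ(0,0)·S0 + B(0,0) comes to 46.6890 — exactly V0.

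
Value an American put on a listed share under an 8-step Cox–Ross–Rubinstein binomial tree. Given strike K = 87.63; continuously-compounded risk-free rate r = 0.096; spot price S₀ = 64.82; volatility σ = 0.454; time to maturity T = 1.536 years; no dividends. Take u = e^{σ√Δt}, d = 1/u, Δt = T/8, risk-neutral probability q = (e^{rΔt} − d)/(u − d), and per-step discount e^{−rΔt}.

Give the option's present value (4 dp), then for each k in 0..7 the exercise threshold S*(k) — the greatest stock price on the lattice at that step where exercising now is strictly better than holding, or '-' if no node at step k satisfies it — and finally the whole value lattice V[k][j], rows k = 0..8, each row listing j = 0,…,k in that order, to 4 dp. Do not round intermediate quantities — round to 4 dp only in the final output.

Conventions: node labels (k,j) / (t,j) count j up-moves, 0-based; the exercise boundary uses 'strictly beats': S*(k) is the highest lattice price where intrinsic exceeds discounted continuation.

price = 25.4143
boundary = - 53.1268 43.5430 53.1268 43.5430 53.1268 64.8200 53.1268
tree:
25.4143
34.5032 17.1627
44.0870 24.7540 10.1186
51.9420 34.5032 15.8091 4.7355
58.3799 44.0870 23.8623 8.2466 1.3577
63.6565 51.9420 34.5032 13.9812 2.7487 0.0000
67.9812 58.3799 44.0870 22.8100 5.5649 0.0000 0.0000
71.5257 63.6565 51.9420 34.5032 11.2666 0.0000 0.0000 0.0000
74.4309 67.9812 58.3799 44.0870 22.8100 0.0000 0.0000 0.0000 0.0000

Δt=0.19200, u=1.22010, d=0.81960, q=0.49688, disc=e^(-rΔt)=0.98174
k=8 terminal: V=max(K-S,0) → 74.4309 67.9812 58.3799 44.0870 22.8100 0.0000 0.0000 0.0000 0.0000
k=7: j=0 S=16.1043 intr=71.5257 cont=69.9253 V=71.5257[EX]; j=1 S=23.9735 intr=63.6565 cont=62.0561 V=63.6565[EX]; j=2 S=35.6880 intr=51.9420 cont=50.3416 V=51.9420[EX]; j=3 S=53.1268 intr=34.5032 cont=32.9028 V=34.5032[EX]; j=4 S=79.0869 intr=8.5431 cont=11.2666 V=11.2666[hold]; j=5 S=117.7322 intr=0.0000 cont=0.0000 V=0.0000[hold]; j=6 S=175.2614 intr=0.0000 cont=0.0000 V=0.0000[hold]; j=7 S=260.9018 intr=0.0000 cont=0.0000 V=0.0000[hold]  S*(7)=53.1268
k=6: j=0 S=19.6488 intr=67.9812 cont=66.3808 V=67.9812[EX]; j=1 S=29.2501 intr=58.3799 cont=56.7795 V=58.3799[EX]; j=2 S=43.5430 intr=44.0870 cont=42.4866 V=44.0870[EX]; j=3 S=64.8200 intr=22.8100 cont=22.5381 V=22.8100[EX]; j=4 S=96.4939 intr=0.0000 cont=5.5649 V=5.5649[hold]; j=5 S=143.6451 intr=0.0000 cont=0.0000 V=0.0000[hold]; j=6 S=213.8364 intr=0.0000 cont=0.0000 V=0.0000[hold]  S*(6)=64.8200
k=5: j=0 S=23.9735 intr=63.6565 cont=62.0561 V=63.6565[EX]; j=1 S=35.6880 intr=51.9420 cont=50.3416 V=51.9420[EX]; j=2 S=53.1268 intr=34.5032 cont=32.9028 V=34.5032[EX]; j=3 S=79.0869 intr=8.5431 cont=13.9812 V=13.9812[hold]; j=4 S=117.7322 intr=0.0000 cont=2.7487 V=2.7487[hold]; j=5 S=175.2614 intr=0.0000 cont=0.0000 V=0.0000[hold]  S*(5)=53.1268
k=4: j=0 S=29.2501 intr=58.3799 cont=56.7795 V=58.3799[EX]; j=1 S=43.5430 intr=44.0870 cont=42.4866 V=44.0870[EX]; j=2 S=64.8200 intr=22.8100 cont=23.8623 V=23.8623[hold]; j=3 S=96.4939 intr=0.0000 cont=8.2466 V=8.2466[hold]; j=4 S=143.6451 intr=0.0000 cont=1.3577 V=1.3577[hold]  S*(4)=43.5430
k=3: j=0 S=35.6880 intr=51.9420 cont=50.3416 V=51.9420[EX]; j=1 S=53.1268 intr=34.5032 cont=33.4161 V=34.5032[EX]; j=2 S=79.0869 intr=8.5431 cont=15.8091 V=15.8091[hold]; j=3 S=117.7322 intr=0.0000 cont=4.7355 V=4.7355[hold]  S*(3)=53.1268
k=2: j=0 S=43.5430 intr=44.0870 cont=42.4866 V=44.0870[EX]; j=1 S=64.8200 intr=22.8100 cont=24.7540 V=24.7540[hold]; j=2 S=96.4939 intr=0.0000 cont=10.1186 V=10.1186[hold]  S*(2)=43.5430
k=1: j=0 S=53.1268 intr=34.5032 cont=33.8511 V=34.5032[EX]; j=1 S=79.0869 intr=8.5431 cont=17.1627 V=17.1627[hold]  S*(1)=53.1268
k=0: j=0 S=64.8200 intr=22.8100 cont=25.4143 V=25.4143[hold]  S*(0)=-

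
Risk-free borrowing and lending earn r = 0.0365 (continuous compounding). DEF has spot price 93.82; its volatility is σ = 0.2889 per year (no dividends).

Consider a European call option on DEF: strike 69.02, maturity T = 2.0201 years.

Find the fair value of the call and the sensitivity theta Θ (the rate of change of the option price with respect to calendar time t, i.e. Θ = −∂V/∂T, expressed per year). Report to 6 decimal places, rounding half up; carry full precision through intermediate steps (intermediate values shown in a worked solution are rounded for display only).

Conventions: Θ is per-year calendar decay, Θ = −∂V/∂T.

price = 32.708712
Θ = -3.793049

σ√T = 0.2889·√2.0201 = 0.410614
d₁ = (ln(S/K) + (r+σ²/2)T) / (σ√T) = (ln(93.82/69.02) + (0.0365+0.2889²/2)·2.0201) / 0.410614 = (0.306982 + 0.158036) / 0.410614 = 1.132492
d₂ = d₁ − σ√T = 1.132492 − 0.410614 = 0.721878
e^{−rT} = 0.928919
N(d₁) = 0.871286,  N(d₂) = 0.764815
Call price V = S·N(d₁) − K·e^{−rT}·N(d₂) = 81.744074 − 49.035362 = 32.708712
φ(d₁) = (1/√(2π))·e^{−d₁²/2} = 0.210092
Θ = −S·φ(d₁)·σ/(2√T) − r·K·e^{−rT}·N(d₂) = −2.003258 − 1.789791 = -3.793049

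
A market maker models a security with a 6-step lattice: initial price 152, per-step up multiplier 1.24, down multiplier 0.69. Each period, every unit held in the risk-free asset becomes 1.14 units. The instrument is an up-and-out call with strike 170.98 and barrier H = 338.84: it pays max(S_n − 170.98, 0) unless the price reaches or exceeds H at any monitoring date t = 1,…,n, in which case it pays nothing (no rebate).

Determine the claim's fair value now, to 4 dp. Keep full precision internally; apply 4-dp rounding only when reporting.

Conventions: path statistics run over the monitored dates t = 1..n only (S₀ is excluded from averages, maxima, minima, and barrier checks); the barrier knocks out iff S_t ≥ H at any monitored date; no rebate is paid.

price = 16.5917

Under the martingale measure an up-move has probability p* = 0.8182; value the claim as the probability-weighted average of per-path payoffs, discounted 6 periods at R = 1.14.
Enumerate all 2^6 = 64 price paths (U = up ×1.24, D = down ×0.69); each path with k up-moves has probability p*^k·(1−p*)^(6−k).
DDDDDD: M=104.8800, payoff=0.0000, prob=0.000036
UDDDDD: M=188.4800, payoff=0.0000, prob=0.000163
DUDDDD: M=130.0512, payoff=0.0000, prob=0.000163
UUDDDD: M=233.7152, payoff=0.0000, prob=0.000732
DDUDDD: M=104.8800, payoff=0.0000, prob=0.000163
UDUDDD: M=188.4800, payoff=0.0000, prob=0.000732
DUUDDD: M=161.2635, payoff=0.0000, prob=0.000732
UUUDDD: M=289.8068, payoff=0.0000, prob=0.003292
DDDUDD: M=104.8800, payoff=0.0000, prob=0.000163
UDDUDD: M=188.4800, payoff=0.0000, prob=0.000732
DUDUDD: M=130.0512, payoff=0.0000, prob=0.000732
UUDUDD: M=233.7152, payoff=0.0000, prob=0.003292
DDUUDD: M=111.2718, payoff=0.0000, prob=0.000732
UDUUDD: M=199.9667, payoff=0.0000, prob=0.003292
DUUUDD: M=199.9667, payoff=0.0000, prob=0.003292
UUUUDD: M=359.3605, payoff=0.0000, prob=0.014814
DDDDUD: M=104.8800, payoff=0.0000, prob=0.000163
UDDDUD: M=188.4800, payoff=0.0000, prob=0.000732
DUDDUD: M=130.0512, payoff=0.0000, prob=0.000732
UUDDUD: M=233.7152, payoff=0.0000, prob=0.003292
DDUDUD: M=104.8800, payoff=0.0000, prob=0.000732
UDUDUD: M=188.4800, payoff=0.0000, prob=0.003292
DUUDUD: M=161.2635, payoff=0.0000, prob=0.003292
UUUDUD: M=289.8068, payoff=0.1115, prob=0.014814
DDDUUD: M=104.8800, payoff=0.0000, prob=0.000732
UDDUUD: M=188.4800, payoff=0.0000, prob=0.003292
DUDUUD: M=137.9770, payoff=0.0000, prob=0.003292
UUDUUD: M=247.9587, payoff=0.1115, prob=0.014814
DDUUUD: M=137.9770, payoff=0.0000, prob=0.003292
UDUUUD: M=247.9587, payoff=0.1115, prob=0.014814
DUUUUD: M=247.9587, payoff=0.1115, prob=0.014814
UUUUUD: M=445.6070, payoff=0.0000, prob=0.066663
DDDDDU: M=104.8800, payoff=0.0000, prob=0.000163
UDDDDU: M=188.4800, payoff=0.0000, prob=0.000732
DUDDDU: M=130.0512, payoff=0.0000, prob=0.000732
UUDDDU: M=233.7152, payoff=0.0000, prob=0.003292
DDUDDU: M=104.8800, payoff=0.0000, prob=0.000732
UDUDDU: M=188.4800, payoff=0.0000, prob=0.003292
DUUDDU: M=161.2635, payoff=0.0000, prob=0.003292
UUUDDU: M=289.8068, payoff=0.1115, prob=0.014814
DDDUDU: M=104.8800, payoff=0.0000, prob=0.000732
UDDUDU: M=188.4800, payoff=0.0000, prob=0.003292
DUDUDU: M=130.0512, payoff=0.0000, prob=0.003292
UUDUDU: M=233.7152, payoff=0.1115, prob=0.014814
DDUUDU: M=111.2718, payoff=0.0000, prob=0.003292
UDUUDU: M=199.9667, payoff=0.1115, prob=0.014814
DUUUDU: M=199.9667, payoff=0.1115, prob=0.014814
UUUUDU: M=359.3605, payoff=0.0000, prob=0.066663
DDDDUU: M=104.8800, payoff=0.0000, prob=0.000732
UDDDUU: M=188.4800, payoff=0.0000, prob=0.003292
DUDDUU: M=130.0512, payoff=0.0000, prob=0.003292
UUDDUU: M=233.7152, payoff=0.1115, prob=0.014814
DDUDUU: M=104.8800, payoff=0.0000, prob=0.003292
UDUDUU: M=188.4800, payoff=0.1115, prob=0.014814
DUUDUU: M=171.0915, payoff=0.1115, prob=0.014814
UUUDUU: M=307.4688, payoff=136.4888, prob=0.066663
DDDUUU: M=104.8800, payoff=0.0000, prob=0.003292
UDDUUU: M=188.4800, payoff=0.1115, prob=0.014814
DUDUUU: M=171.0915, payoff=0.1115, prob=0.014814
UUDUUU: M=307.4688, payoff=136.4888, prob=0.066663
DDUUUU: M=171.0915, payoff=0.1115, prob=0.014814
UDUUUU: M=307.4688, payoff=136.4888, prob=0.066663
DUUUUU: M=307.4688, payoff=136.4888, prob=0.066663
UUUUUU: M=552.5527, payoff=0.0000, prob=0.299985
Price = Σ prob·payoff / R^6 = 36.418284 / 2.194973 = 16.5917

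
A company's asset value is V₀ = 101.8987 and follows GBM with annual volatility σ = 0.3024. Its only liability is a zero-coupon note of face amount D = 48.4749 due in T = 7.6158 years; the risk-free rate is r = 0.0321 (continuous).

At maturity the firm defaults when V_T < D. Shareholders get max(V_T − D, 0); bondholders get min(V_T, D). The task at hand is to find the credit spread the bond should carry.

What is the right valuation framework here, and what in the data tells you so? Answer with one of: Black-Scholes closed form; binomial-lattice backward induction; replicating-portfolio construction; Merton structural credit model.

Key observation: a levered firm with one bullet debt due at 7.6158 years is the canonical structural-credit setup: equity is a call on the firm's assets struck at the face value.

framework: Merton structural credit model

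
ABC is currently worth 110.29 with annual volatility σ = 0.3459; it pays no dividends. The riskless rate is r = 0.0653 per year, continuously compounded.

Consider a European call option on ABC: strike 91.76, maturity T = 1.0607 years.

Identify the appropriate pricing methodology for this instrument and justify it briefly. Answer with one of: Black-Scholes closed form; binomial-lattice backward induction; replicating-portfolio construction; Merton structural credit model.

Key observation: a European claim on ABC (strike 91.76) — a lognormal (GBM) underlying with constant rate and volatility — has an exact closed-form value; no lattice or capital structure is involved.

framework: Black-Scholes closed form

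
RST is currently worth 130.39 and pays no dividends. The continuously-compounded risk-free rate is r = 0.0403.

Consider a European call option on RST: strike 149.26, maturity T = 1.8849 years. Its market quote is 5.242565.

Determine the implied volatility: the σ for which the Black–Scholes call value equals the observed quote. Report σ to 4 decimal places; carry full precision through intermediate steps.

sigma = 0.1176

At σ = 0.1176 the Black–Scholes value reproduces the quote:
σ√T = 0.1176·√1.8849 = 0.161455
d₁ = (ln(S/K) + (r+σ²/2)T) / (σ√T) = (ln(130.39/149.26) + (0.0403+0.1176²/2)·1.8849) / 0.161455 = (-0.135160 + 0.088995) / 0.161455 = -0.285928
d₂ = d₁ − σ√T = -0.285928 − 0.161455 = -0.447383
e^{−rT} = 0.926852
N(d₁) = 0.387467,  N(d₂) = 0.327299
V = S·N(d₁) − K·e^{−rT}·N(d₂) = 50.521786 − 45.279221 = 5.242565 (the quoted price), and the Black–Scholes price is strictly increasing in σ, so σ is unique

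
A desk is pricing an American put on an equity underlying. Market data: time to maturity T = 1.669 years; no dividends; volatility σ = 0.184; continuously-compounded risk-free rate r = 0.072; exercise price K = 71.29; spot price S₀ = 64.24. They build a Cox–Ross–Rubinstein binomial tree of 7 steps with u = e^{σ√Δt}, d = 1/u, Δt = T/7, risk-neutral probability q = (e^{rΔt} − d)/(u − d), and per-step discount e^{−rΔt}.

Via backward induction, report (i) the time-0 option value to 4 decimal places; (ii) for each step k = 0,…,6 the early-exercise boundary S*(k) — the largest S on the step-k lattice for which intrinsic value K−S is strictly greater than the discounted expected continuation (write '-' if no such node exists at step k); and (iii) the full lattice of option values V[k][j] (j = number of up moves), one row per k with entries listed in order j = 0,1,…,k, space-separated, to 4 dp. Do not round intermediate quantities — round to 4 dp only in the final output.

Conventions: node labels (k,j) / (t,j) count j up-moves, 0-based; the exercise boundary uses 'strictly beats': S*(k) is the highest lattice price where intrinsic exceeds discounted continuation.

Δt=0.23843, u=1.09401, d=0.91407, q=0.57378, disc=e^(-rΔt)=0.98298
k=7 terminal: V=max(K-S,0) → 37.0393 30.2971 22.2278 12.5700 1.0111 0.0000 0.0000 0.0000
k=6: j=0 S=37.4704 intr=33.8196 cont=32.6062 V=33.8196[EX]; j=1 S=44.8464 intr=26.4436 cont=25.2302 V=26.4436[EX]; j=2 S=53.6743 intr=17.6157 cont=16.4023 V=17.6157[EX]; j=3 S=64.2400 intr=7.0500 cont=5.8366 V=7.0500[EX]; j=4 S=76.8855 intr=0.0000 cont=0.4236 V=0.4236[hold]; j=5 S=92.0202 intr=0.0000 cont=0.0000 V=0.0000[hold]; j=6 S=110.1342 intr=0.0000 cont=0.0000 V=0.0000[hold]  S*(6)=64.2400
k=5: j=0 S=40.9929 intr=30.2971 cont=29.0838 V=30.2971[EX]; j=1 S=49.0622 intr=22.2278 cont=21.0144 V=22.2278[EX]; j=2 S=58.7200 intr=12.5700 cont=11.3566 V=12.5700[EX]; j=3 S=70.2789 intr=1.0111 cont=3.1926 V=3.1926[hold]; j=4 S=84.1132 intr=0.0000 cont=0.1775 V=0.1775[hold]; j=5 S=100.6706 intr=0.0000 cont=0.0000 V=0.0000[hold]  S*(5)=58.7200
k=4: j=0 S=44.8464 intr=26.4436 cont=25.2302 V=26.4436[EX]; j=1 S=53.6743 intr=17.6157 cont=16.4023 V=17.6157[EX]; j=2 S=64.2400 intr=7.0500 cont=7.0670 V=7.0670[hold]; j=3 S=76.8855 intr=0.0000 cont=1.4377 V=1.4377[hold]; j=4 S=92.0202 intr=0.0000 cont=0.0744 V=0.0744[hold]  S*(4)=53.6743
k=3: j=0 S=49.0622 intr=22.2278 cont=21.0144 V=22.2278[EX]; j=1 S=58.7200 intr=12.5700 cont=11.3662 V=12.5700[EX]; j=2 S=70.2789 intr=1.0111 cont=3.7717 V=3.7717[hold]; j=3 S=84.1132 intr=0.0000 cont=0.6443 V=0.6443[hold]  S*(3)=58.7200
k=2: j=0 S=53.6743 intr=17.6157 cont=16.4023 V=17.6157[EX]; j=1 S=64.2400 intr=7.0500 cont=7.3936 V=7.3936[hold]; j=2 S=76.8855 intr=0.0000 cont=1.9436 V=1.9436[hold]  S*(2)=53.6743
k=1: j=0 S=58.7200 intr=12.5700 cont=11.5504 V=12.5700[EX]; j=1 S=70.2789 intr=1.0111 cont=4.1939 V=4.1939[hold]  S*(1)=58.7200
k=0: j=0 S=64.2400 intr=7.0500 cont=7.6318 V=7.6318[hold]  S*(0)=-

price = 7.6318
boundary = - 58.7200 53.6743 58.7200 53.6743 58.7200 64.2400
tree:
7.6318
12.5700 4.1939
17.6157 7.3936 1.9436
22.2278 12.5700 3.7717 0.6443
26.4436 17.6157 7.0670 1.4377 0.0744
30.2971 22.2278 12.5700 3.1926 0.1775 0.0000
33.8196 26.4436 17.6157 7.0500 0.4236 0.0000 0.0000
37.0393 30.2971 22.2278 12.5700 1.0111 0.0000 0.0000 0.0000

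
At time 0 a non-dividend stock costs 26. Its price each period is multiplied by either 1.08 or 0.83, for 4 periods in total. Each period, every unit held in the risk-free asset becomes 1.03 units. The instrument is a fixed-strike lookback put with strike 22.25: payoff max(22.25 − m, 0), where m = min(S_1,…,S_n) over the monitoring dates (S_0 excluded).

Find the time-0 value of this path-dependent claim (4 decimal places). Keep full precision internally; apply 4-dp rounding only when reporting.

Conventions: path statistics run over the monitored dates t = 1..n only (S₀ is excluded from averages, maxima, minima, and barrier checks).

Set p* = 0.8000 (from d < R < u); the path-dependent value is the discounted p*-expectation over all price paths.
Enumerate all 2^4 = 16 price paths (U = up ×1.08, D = down ×0.83); each path with k up-moves has probability p*^k·(1−p*)^(4−k).
DDDD: m=12.3392, payoff=9.9108, prob=0.001600
UDDD: m=16.0558, payoff=6.1942, prob=0.006400
DUDD: m=16.0558, payoff=6.1942, prob=0.006400
UUDD: m=20.8919, payoff=1.3581, prob=0.025600
DDUD: m=16.0558, payoff=6.1942, prob=0.006400
UDUD: m=20.8919, payoff=1.3581, prob=0.025600
DUUD: m=20.8919, payoff=1.3581, prob=0.025600
UUUD: m=27.1846, payoff=0.0000, prob=0.102400
DDDU: m=14.8665, payoff=7.3835, prob=0.006400
UDDU: m=19.3443, payoff=2.9057, prob=0.025600
DUDU: m=19.3443, payoff=2.9057, prob=0.025600
UUDU: m=25.1709, payoff=0.0000, prob=0.102400
DDUU: m=17.9114, payoff=4.3386, prob=0.025600
UDUU: m=23.3064, payoff=0.0000, prob=0.102400
DUUU: m=21.5800, payoff=0.6700, prob=0.102400
UUUU: m=28.0800, payoff=0.0000, prob=0.409600
Price = Σ prob·payoff / R^4 = 0.614794 / 1.125509 = 0.5462

price = 0.5462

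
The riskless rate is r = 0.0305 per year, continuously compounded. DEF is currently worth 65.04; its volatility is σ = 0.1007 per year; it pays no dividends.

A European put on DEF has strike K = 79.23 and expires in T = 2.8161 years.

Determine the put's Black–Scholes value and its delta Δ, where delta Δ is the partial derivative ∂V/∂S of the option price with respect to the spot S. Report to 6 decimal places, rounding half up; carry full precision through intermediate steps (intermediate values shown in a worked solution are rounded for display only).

price = 9.442405
Δ = -0.717386

σ√T = 0.1007·√2.8161 = 0.168987
d₁ = (ln(S/K) + (r+σ²/2)T) / (σ√T) = (ln(65.04/79.23) + (0.0305+0.1007²/2)·2.8161) / 0.168987 = (-0.197353 + 0.100169) / 0.168987 = -0.575092
d₂ = d₁ − σ√T = -0.575092 − 0.168987 = -0.744079
e^{−rT} = 0.917694
N(−d₁) = 0.717386,  N(−d₂) = 0.771586
Put price V = K·e^{−rT}·N(−d₂) − S·N(−d₁) = 56.101164 − 46.658759 = 9.442405
Δ = −N(−d₁) = -0.717386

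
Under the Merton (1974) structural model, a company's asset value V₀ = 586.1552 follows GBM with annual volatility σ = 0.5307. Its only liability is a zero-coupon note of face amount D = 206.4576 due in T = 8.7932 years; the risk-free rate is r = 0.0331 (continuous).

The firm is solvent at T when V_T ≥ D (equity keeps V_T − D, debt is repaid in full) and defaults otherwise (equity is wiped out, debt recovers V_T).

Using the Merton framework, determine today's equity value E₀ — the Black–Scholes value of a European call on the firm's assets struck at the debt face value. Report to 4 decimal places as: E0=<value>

E0=475.3145

Apply the equity-as-call identities (strike 206.4576, horizon 8.7932 years):
d₁ = [ln(V₀/D) + (r + σ²/2)T] / (σ√T)
   = [ln(586.1552/206.4576) + (0.0331 + 0.5·0.5307²)·8.7932] / (0.5307·√8.7932)
   = [1.043490 + 1.529324] / 1.573702 = 1.634880
d₂ = d₁ − σ√T = 1.634880 − 1.573702 = 0.061177
N(d₁) = 0.948963,  N(d₂) = 0.524391,  e^(−rT) = 0.747475
E₀ = V₀·N(d₁) − D·e^(−rT)·N(d₂)
   = 586.1552·0.948963 − 206.4576·0.747475·0.524391 = 475.314537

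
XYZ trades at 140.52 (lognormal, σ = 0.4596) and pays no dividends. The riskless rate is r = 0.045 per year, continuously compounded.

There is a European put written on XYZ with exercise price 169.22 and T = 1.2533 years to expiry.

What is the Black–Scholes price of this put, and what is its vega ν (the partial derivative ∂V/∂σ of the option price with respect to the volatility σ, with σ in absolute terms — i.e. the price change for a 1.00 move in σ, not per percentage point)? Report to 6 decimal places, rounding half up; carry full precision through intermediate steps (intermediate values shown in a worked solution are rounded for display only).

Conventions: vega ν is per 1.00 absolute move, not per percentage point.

price = 41.148208
ν = 62.757950

σ√T = 0.4596·√1.2533 = 0.514526
d₁ = (ln(S/K) + (r+σ²/2)T) / (σ√T) = (ln(140.52/169.22) + (0.045+0.4596²/2)·1.2533) / 0.514526 = (-0.185850 + 0.188767) / 0.514526 = 0.005670
d₂ = d₁ − σ√T = 0.005670 − 0.514526 = -0.508856
e^{−rT} = 0.945162
N(−d₁) = 0.497738,  N(−d₂) = 0.694574
Put price V = K·e^{−rT}·N(−d₂) − S·N(−d₁) = 111.090358 − 69.942150 = 41.148208
φ(d₁) = (1/√(2π))·e^{−d₁²/2} = 0.398936
ν = S·φ(d₁)·√T = 62.757950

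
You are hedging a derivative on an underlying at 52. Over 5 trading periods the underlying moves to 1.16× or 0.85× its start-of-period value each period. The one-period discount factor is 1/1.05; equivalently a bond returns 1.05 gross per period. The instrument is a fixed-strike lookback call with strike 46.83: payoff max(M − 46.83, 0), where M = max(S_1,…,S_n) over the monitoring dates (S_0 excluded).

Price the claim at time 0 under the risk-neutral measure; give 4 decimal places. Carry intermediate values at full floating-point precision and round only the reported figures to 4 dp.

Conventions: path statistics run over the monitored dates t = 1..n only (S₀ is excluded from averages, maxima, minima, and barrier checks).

price = 20.6190

With p* = (R−d)/(u−d) = 0.6452, sum probability × payoff across the paths and divide by R^5.
Enumerate all 2^5 = 32 price paths (U = up ×1.16, D = down ×0.85); each path with k up-moves has probability p*^k·(1−p*)^(5−k).
DDDDD: M=44.2000, payoff=0.0000, prob=0.005625
UDDDD: M=60.3200, payoff=13.4900, prob=0.010228
DUDDD: M=51.2720, payoff=4.4420, prob=0.010228
UUDDD: M=69.9712, payoff=23.1412, prob=0.018596
DDUDD: M=44.2000, payoff=0.0000, prob=0.010228
UDUDD: M=60.3200, payoff=13.4900, prob=0.018596
DUUDD: M=59.4755, payoff=12.6455, prob=0.018596
UUUDD: M=81.1666, payoff=34.3366, prob=0.033812
DDDUD: M=44.2000, payoff=0.0000, prob=0.010228
UDDUD: M=60.3200, payoff=13.4900, prob=0.018596
DUDUD: M=51.2720, payoff=4.4420, prob=0.018596
UUDUD: M=69.9712, payoff=23.1412, prob=0.033812
DDUUD: M=50.5542, payoff=3.7242, prob=0.018596
UDUUD: M=68.9916, payoff=22.1616, prob=0.033812
DUUUD: M=68.9916, payoff=22.1616, prob=0.033812
UUUUD: M=94.1532, payoff=47.3232, prob=0.061476
DDDDU: M=44.2000, payoff=0.0000, prob=0.010228
UDDDU: M=60.3200, payoff=13.4900, prob=0.018596
DUDDU: M=51.2720, payoff=4.4420, prob=0.018596
UUDDU: M=69.9712, payoff=23.1412, prob=0.033812
DDUDU: M=44.2000, payoff=0.0000, prob=0.018596
UDUDU: M=60.3200, payoff=13.4900, prob=0.033812
DUUDU: M=59.4755, payoff=12.6455, prob=0.033812
UUUDU: M=81.1666, payoff=34.3366, prob=0.061476
DDDUU: M=44.2000, payoff=0.0000, prob=0.018596
UDDUU: M=60.3200, payoff=13.4900, prob=0.033812
DUDUU: M=58.6429, payoff=11.8129, prob=0.033812
UUDUU: M=80.0303, payoff=33.2003, prob=0.061476
DDUUU: M=58.6429, payoff=11.8129, prob=0.033812
UDUUU: M=80.0303, payoff=33.2003, prob=0.061476
DUUUU: M=80.0303, payoff=33.2003, prob=0.061476
UUUUU: M=109.2178, payoff=62.3878, prob=0.111774
Price = Σ prob·payoff / R^5 = 26.315601 / 1.276282 = 20.6190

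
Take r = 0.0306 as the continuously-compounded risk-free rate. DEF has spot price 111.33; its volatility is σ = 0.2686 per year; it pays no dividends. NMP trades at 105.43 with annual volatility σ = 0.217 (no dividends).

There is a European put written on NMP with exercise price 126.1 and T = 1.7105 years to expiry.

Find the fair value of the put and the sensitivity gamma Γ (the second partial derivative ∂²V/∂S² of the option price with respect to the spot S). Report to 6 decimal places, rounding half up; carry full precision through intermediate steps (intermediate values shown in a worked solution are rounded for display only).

σ√T = 0.217·√1.7105 = 0.283806
d₁ = (ln(S/K) + (r+σ²/2)T) / (σ√T) = (ln(105.43/126.1) + (0.0306+0.217²/2)·1.7105) / 0.283806 = (-0.179028 + 0.092614) / 0.283806 = -0.304482
d₂ = d₁ − σ√T = -0.304482 − 0.283806 = -0.588288
e^{−rT} = 0.949005
N(−d₁) = 0.619620,  N(−d₂) = 0.721831
Put price V = K·e^{−rT}·N(−d₂) − S·N(−d₁) = 86.381115 − 65.326512 = 21.054602
φ(d₁) = (1/√(2π))·e^{−d₁²/2} = 0.380871
Γ = φ(d₁) / (S·σ·√T) = 0.012729

price = 21.054602
Γ = 0.012729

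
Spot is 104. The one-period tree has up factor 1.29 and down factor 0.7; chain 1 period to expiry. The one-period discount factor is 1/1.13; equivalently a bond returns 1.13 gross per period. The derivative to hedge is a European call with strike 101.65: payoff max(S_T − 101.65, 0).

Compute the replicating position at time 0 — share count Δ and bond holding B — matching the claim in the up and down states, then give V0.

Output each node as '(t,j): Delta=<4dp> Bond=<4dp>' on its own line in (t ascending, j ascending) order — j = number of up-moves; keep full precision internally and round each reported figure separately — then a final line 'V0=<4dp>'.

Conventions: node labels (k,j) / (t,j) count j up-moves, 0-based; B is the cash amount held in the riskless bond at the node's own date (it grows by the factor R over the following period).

The replicating-portfolio and risk-neutral prices coincide; use p* = (1.13−0.7)/(1.29−0.7) = 0.7288 for the latter.
At maturity the claim pays: V(1,0)=0.0000, V(1,1)=32.5100
Node (0,0) S=104.0000: V=(p*·32.5100+(1−p*)·0.0000)/1.13=20.9679; Δ=(32.5100−0.0000)/(134.1600−72.8000)=0.5298; B=V−Δ·S=-34.1338
Sanity check at the root: Δ(0,0)·S0 + B(0,0) reproduces V0 = 20.9679.

(0,0): Delta=0.5298 Bond=-34.1338
V0=20.9679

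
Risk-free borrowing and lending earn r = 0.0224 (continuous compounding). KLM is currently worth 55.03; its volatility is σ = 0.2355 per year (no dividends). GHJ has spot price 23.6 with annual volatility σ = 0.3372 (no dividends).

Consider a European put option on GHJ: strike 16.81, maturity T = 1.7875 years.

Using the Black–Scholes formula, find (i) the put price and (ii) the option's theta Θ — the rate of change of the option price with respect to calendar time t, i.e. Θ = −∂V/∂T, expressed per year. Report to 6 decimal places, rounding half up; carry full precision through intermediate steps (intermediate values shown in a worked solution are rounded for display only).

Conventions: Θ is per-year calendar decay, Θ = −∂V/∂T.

price = 0.968173
Θ = -0.574804

σ√T = 0.3372·√1.7875 = 0.450828
d₁ = (ln(S/K) + (r+σ²/2)T) / (σ√T) = (ln(23.6/16.81) + (0.0224+0.3372²/2)·1.7875) / 0.450828 = (0.339273 + 0.141663) / 0.450828 = 1.066784
d₂ = d₁ − σ√T = 1.066784 − 0.450828 = 0.615956
e^{−rT} = 0.960751
N(−d₁) = 0.143035,  N(−d₂) = 0.268962
Put price V = K·e^{−rT}·N(−d₂) − S·N(−d₁) = 4.343794 − 3.375621 = 0.968173
φ(d₁) = (1/√(2π))·e^{−d₁²/2} = 0.225835
Θ = −S·φ(d₁)·σ/(2√T) + r·K·e^{−rT}·N(−d₂) = −0.672105 + 0.097301 = -0.574804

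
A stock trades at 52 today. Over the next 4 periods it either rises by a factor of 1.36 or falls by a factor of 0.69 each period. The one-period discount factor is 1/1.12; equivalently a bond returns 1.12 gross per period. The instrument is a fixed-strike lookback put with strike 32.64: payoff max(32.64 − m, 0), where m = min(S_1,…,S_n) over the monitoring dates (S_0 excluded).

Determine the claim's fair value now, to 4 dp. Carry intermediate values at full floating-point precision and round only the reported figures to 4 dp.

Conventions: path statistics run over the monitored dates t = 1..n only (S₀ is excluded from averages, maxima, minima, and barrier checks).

No-arbitrage gives p* = (R−d)/(u−d) = 0.6418: enumerate every path, weight its payoff by its p*-probability, and discount by R^4.
Enumerate all 2^4 = 16 price paths (U = up ×1.36, D = down ×0.69); each path with k up-moves has probability p*^k·(1−p*)^(4−k).
DDDD: m=11.7869, payoff=20.8531, prob=0.016464
UDDD: m=23.2322, payoff=9.4078, prob=0.029499
DUDD: m=23.2322, payoff=9.4078, prob=0.029499
UUDD: m=45.7909, payoff=0.0000, prob=0.052852
DDUD: m=23.2322, payoff=9.4078, prob=0.029499
UDUD: m=45.7909, payoff=0.0000, prob=0.052852
DUUD: m=35.8800, payoff=0.0000, prob=0.052852
UUUD: m=70.7200, payoff=0.0000, prob=0.094693
DDDU: m=17.0825, payoff=15.5575, prob=0.029499
UDDU: m=33.6698, payoff=0.0000, prob=0.052852
DUDU: m=33.6698, payoff=0.0000, prob=0.052852
UUDU: m=66.3636, payoff=0.0000, prob=0.094693
DDUU: m=24.7572, payoff=7.8828, prob=0.052852
UDUU: m=48.7968, payoff=0.0000, prob=0.094693
DUUU: m=35.8800, payoff=0.0000, prob=0.094693
UUUU: m=70.7200, payoff=0.0000, prob=0.169658
Price = Σ prob·payoff / R^4 = 2.051439 / 1.573519 = 1.3037

price = 1.3037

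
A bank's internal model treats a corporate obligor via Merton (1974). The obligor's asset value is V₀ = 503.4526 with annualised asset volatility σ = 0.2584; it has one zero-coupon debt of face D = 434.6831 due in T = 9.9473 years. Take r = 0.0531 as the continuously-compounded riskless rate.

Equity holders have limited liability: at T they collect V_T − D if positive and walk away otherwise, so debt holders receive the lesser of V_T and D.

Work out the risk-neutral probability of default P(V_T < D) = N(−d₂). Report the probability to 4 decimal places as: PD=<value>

PD=0.3369

With assets at 503.4526 and a single debt payment of 434.6831 at 9.9473 years:
d₁ = [ln(V₀/D) + (r + σ²/2)T] / (σ√T)
   = [ln(503.4526/434.6831) + (0.0531 + 0.5·0.2584²)·9.9473] / (0.2584·√9.9473)
   = [0.146872 + 0.860295] / 0.814977 = 1.235824
d₂ = d₁ − σ√T = 1.235824 − 0.814977 = 0.420847
risk-neutral PD = N(−d₂) = N(-0.420847) = 0.336933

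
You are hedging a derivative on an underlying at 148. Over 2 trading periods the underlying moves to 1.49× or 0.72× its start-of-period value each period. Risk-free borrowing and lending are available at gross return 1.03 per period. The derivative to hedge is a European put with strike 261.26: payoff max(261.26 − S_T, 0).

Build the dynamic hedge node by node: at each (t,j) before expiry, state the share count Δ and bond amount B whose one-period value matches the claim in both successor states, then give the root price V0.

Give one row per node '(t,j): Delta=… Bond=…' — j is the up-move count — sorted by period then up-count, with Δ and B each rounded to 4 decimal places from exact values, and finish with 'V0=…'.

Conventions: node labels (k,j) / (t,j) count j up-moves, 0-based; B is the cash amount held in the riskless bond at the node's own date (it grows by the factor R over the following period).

(0,0): Delta=-0.7691 Bond=222.3763
(1,0): Delta=-1.0000 Bond=253.6505
(1,1): Delta=-0.6036 Bond=192.5401
V0=108.5470

Risk-neutral probability p* = (R−d)/(u−d) = (1.03−0.72)/(1.49−0.72) = 0.4026.
Expiry values: V(2,0)=184.5368, V(2,1)=102.4856, V(2,2)=0.0000
Node (1,0) S=106.5600: V=(p*·102.4856+(1−p*)·184.5368)/1.03=147.0905; Δ=(102.4856−184.5368)/(158.7744−76.7232)=-1.0000; B=V−Δ·S=253.6505
Node (1,1) S=220.5200: V=(p*·0.0000+(1−p*)·102.4856)/1.03=59.4419; Δ=(0.0000−102.4856)/(328.5748−158.7744)=-0.6036; B=V−Δ·S=192.5401
Node (0,0) S=148.0000: V=(p*·59.4419+(1−p*)·147.0905)/1.03=108.5470; Δ=(59.4419−147.0905)/(220.5200−106.5600)=-0.7691; B=V−Δ·S=222.3763
As a check, the time-0 holding Δ(0,0)·S0 + B(0,0) comes to 108.5470 — exactly V0.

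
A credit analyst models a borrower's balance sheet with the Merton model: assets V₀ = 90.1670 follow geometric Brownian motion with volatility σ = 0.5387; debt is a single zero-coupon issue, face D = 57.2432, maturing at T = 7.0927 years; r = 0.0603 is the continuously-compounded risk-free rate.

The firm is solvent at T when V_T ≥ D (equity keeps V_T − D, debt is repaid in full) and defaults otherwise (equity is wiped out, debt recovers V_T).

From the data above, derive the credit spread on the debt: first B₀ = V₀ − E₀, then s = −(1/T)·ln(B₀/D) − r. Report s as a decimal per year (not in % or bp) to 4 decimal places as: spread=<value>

Apply the equity-as-call identities (strike 57.2432, horizon 7.0927 years):
d₁ = [ln(V₀/D) + (r + σ²/2)T] / (σ√T)
   = [ln(90.1670/57.2432) + (0.0603 + 0.5·0.5387²)·7.0927] / (0.5387·√7.0927)
   = [0.454355 + 1.456832] / 1.434672 = 1.332142
d₂ = d₁ − σ√T = 1.332142 − 1.434672 = -0.102531
N(d₁) = 0.908593,  N(d₂) = 0.459168,  e^(−rT) = 0.652014
E₀ = V₀·N(d₁) − D·e^(−rT)·N(d₂)
   = 90.1670·0.908593 − 57.2432·0.652014·0.459168 = 64.787447
B₀ = V₀ − E₀ = 90.1670 − 64.787447 = 25.379553
spread = −(1/T)·ln(B₀/D) − r = −(1/7.0927)·ln(25.379553/57.2432) − 0.0603 = 0.05437636

spread=0.0544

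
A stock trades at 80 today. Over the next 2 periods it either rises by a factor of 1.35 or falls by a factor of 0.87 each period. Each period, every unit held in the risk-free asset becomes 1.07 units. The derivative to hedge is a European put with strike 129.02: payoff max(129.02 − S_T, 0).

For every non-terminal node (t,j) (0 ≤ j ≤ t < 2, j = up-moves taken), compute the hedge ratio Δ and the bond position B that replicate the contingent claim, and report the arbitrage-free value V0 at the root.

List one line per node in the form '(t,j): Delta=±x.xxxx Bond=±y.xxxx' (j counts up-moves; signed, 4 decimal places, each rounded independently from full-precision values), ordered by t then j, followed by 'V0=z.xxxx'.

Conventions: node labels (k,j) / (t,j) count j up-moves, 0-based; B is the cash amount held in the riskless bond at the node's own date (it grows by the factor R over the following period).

(0,0): Delta=-0.8298 Bond=101.6225
(1,0): Delta=-1.0000 Bond=120.5794
(1,1): Delta=-0.6763 Bond=92.1554
V0=35.2356

Arbitrage-free pricing uses the up-move probability p* = (R−d)/(u−d) = 0.4167, discounting each step at R = 1.07.
Expiry values: V(2,0)=68.4680, V(2,1)=35.0600, V(2,2)=0.0000
Node (1,0) S=69.6000: V=(p*·35.0600+(1−p*)·68.4680)/1.07=50.9794; Δ=(35.0600−68.4680)/(93.9600−60.5520)=-1.0000; B=V−Δ·S=120.5794
Node (1,1) S=108.0000: V=(p*·0.0000+(1−p*)·35.0600)/1.07=19.1137; Δ=(0.0000−35.0600)/(145.8000−93.9600)=-0.6763; B=V−Δ·S=92.1554
Node (0,0) S=80.0000: V=(p*·19.1137+(1−p*)·50.9794)/1.07=35.2356; Δ=(19.1137−50.9794)/(108.0000−69.6000)=-0.8298; B=V−Δ·S=101.6225
Check: Δ(0,0)·S0 + B(0,0) = 35.2356 = V0.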